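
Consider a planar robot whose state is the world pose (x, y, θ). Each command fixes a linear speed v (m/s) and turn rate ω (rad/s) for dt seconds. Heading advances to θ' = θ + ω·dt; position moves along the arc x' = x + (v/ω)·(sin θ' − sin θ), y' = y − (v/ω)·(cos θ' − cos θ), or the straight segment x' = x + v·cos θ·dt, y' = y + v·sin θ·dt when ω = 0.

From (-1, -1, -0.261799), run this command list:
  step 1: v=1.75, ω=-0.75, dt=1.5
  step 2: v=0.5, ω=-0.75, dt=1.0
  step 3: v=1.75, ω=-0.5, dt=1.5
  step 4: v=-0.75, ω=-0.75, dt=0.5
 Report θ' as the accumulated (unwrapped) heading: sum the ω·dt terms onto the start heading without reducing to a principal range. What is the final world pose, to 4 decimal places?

step 1: θ'=-1.3868 (R=-2.3333) → pose (0.6900, -2.8269, -1.3868)
step 2: θ'=-2.1368 (R=-0.6667) → pose (0.5973, -3.3064, -2.1368)
step 3: θ'=-2.8868 (R=-3.5000) → pose (-1.4747, -4.8165, -2.8868)
step 4: θ'=-3.2618 (R=1.0000) → pose (-1.1027, -4.7914, -3.2618)

(-1.1027, -4.7914, -3.2618)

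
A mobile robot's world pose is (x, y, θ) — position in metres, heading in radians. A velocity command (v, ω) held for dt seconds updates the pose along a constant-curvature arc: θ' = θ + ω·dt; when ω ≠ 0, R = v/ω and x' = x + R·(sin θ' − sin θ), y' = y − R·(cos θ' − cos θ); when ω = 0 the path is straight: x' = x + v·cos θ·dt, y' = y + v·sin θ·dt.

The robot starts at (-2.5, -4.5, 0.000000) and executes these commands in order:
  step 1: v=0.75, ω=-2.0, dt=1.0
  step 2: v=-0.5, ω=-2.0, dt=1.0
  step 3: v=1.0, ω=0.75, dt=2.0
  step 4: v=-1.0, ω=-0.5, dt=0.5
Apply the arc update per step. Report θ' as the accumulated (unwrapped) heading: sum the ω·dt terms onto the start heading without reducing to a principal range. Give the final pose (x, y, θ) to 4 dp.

(-3.1159, -4.5287, -2.7500)

step 1: θ'=-2.0000 (R=-0.3750) → pose (-2.1590, -5.0311, -2.0000)
step 2: θ'=-4.0000 (R=0.2500) → pose (-1.7425, -4.9717, -4.0000)
step 3: θ'=-2.5000 (R=1.3333) → pose (-3.5495, -4.7750, -2.5000)
step 4: θ'=-2.7500 (R=2.0000) → pose (-3.1159, -4.5287, -2.7500)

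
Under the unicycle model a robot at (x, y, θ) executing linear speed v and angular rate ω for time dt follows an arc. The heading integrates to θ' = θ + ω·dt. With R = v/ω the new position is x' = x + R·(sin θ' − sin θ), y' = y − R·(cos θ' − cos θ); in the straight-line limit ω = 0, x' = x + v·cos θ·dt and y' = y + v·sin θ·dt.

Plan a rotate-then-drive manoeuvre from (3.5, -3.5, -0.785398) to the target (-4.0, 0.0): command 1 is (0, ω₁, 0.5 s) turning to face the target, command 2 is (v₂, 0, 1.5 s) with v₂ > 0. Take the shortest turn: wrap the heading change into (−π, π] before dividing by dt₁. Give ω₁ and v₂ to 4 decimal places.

heading to target = atan2(0−-3.5, -4−3.5) = 2.7050
Δθ = wrap(2.7050 − -0.7854) = -2.7928; ω₁ = Δθ/dt₁ = -5.5856
distance = √((-4−3.5)² + (0−-3.5)²) = 8.2765; v₂ = distance/dt₂ = 5.5176

ω₁ = -5.5856, v₂ = 5.5176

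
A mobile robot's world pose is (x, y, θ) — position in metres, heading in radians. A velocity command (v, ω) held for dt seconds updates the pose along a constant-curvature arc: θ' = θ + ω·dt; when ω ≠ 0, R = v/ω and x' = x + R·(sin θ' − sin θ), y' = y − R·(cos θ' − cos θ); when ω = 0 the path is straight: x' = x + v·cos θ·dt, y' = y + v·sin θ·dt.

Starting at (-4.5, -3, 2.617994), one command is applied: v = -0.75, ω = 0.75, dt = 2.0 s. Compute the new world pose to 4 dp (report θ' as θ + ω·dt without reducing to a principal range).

(-3.1715, -2.6940, 4.1180)

θ' = 2.6180 + 0.75·2.0 = 4.1180
R = v/ω = -0.75/0.75 = -1.0000
x' = -4.5 + -1.0000·(sin 4.1180 − sin 2.6180) = -3.1715
y' = -3 − -1.0000·(cos 4.1180 − cos 2.6180) = -2.6940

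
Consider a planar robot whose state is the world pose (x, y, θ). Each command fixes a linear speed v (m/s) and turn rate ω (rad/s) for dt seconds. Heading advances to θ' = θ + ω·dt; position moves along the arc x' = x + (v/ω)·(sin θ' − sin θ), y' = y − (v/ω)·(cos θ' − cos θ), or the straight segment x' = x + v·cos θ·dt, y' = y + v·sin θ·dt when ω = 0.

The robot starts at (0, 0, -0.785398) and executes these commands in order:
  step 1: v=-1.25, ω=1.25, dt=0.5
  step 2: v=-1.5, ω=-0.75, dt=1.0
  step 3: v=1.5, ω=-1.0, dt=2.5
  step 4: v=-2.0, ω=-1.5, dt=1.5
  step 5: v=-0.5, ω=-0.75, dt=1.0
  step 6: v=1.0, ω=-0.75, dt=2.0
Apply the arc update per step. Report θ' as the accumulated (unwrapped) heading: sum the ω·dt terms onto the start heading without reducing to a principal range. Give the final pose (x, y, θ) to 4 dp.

step 1: θ'=-0.1604 (R=-1.0000) → pose (-0.5474, 0.2801, -0.1604)
step 2: θ'=-0.9104 (R=2.0000) → pose (-1.8075, 1.0275, -0.9104)
step 3: θ'=-3.4104 (R=-1.5000) → pose (-3.3905, -1.3388, -3.4104)
step 4: θ'=-5.6604 (R=1.3333) → pose (-2.9668, -3.7072, -5.6604)
step 5: θ'=-6.4104 (R=0.6667) → pose (-3.4403, -3.8270, -6.4104)
step 6: θ'=-7.9104 (R=-1.3333) → pose (-2.2782, -5.2247, -7.9104)

(-2.2782, -5.2247, -7.9104)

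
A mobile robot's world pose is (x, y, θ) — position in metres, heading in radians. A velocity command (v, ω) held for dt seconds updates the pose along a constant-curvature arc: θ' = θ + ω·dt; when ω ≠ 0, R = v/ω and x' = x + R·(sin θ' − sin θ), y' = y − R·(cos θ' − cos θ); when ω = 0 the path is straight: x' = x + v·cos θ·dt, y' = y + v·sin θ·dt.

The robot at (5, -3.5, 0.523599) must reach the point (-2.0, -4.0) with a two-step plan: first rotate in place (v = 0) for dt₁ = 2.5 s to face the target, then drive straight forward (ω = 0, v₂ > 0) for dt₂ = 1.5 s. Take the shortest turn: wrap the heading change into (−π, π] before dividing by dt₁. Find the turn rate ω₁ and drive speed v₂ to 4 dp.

heading to target = atan2(-4−-3.5, -2−5) = -3.0703
Δθ = wrap(-3.0703 − 0.5236) = 2.6893; ω₁ = Δθ/dt₁ = 1.0757
distance = √((-2−5)² + (-4−-3.5)²) = 7.0178; v₂ = distance/dt₂ = 4.6786

ω₁ = 1.0757, v₂ = 4.6786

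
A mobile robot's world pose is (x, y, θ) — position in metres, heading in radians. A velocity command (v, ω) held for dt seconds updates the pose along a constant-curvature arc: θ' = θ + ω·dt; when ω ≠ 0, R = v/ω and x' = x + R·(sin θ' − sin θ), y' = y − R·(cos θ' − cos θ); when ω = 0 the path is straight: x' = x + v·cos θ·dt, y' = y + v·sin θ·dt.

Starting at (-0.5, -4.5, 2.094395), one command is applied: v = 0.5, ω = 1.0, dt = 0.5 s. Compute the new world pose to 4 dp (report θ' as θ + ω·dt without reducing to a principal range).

(-0.6729, -4.3230, 2.5944)

θ' = 2.0944 + 1.0·0.5 = 2.5944
R = v/ω = 0.5/1.0 = 0.5000
x' = -0.5 + 0.5000·(sin 2.5944 − sin 2.0944) = -0.6729
y' = -4.5 − 0.5000·(cos 2.5944 − cos 2.0944) = -4.3230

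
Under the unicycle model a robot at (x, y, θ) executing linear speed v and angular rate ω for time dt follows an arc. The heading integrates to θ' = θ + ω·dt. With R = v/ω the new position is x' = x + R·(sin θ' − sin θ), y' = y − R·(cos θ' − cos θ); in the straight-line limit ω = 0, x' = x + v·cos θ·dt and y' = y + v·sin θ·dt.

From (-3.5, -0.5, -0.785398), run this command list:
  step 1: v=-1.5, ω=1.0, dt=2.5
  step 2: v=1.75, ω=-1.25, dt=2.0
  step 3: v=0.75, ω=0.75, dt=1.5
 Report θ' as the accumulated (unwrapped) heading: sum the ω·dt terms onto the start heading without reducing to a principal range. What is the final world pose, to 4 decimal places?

(-2.6295, -0.8208, 0.3396)

step 1: θ'=1.7146 (R=-1.5000) → pose (-6.0452, -1.7756, 1.7146)
step 2: θ'=-0.7854 (R=-1.4000) → pose (-3.6697, -0.5850, -0.7854)
step 3: θ'=0.3396 (R=1.0000) → pose (-2.6295, -0.8208, 0.3396)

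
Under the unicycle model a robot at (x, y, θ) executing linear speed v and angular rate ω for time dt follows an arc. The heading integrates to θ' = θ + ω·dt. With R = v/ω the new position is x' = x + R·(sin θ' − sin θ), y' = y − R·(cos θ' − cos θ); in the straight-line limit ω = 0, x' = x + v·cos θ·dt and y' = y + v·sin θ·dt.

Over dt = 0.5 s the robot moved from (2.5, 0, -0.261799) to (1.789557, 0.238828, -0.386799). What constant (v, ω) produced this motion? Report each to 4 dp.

v = -1.5000, ω = -0.2500

Δθ = -0.386799 − -0.261799 = -0.125000
ω = Δθ/dt = -0.125000/0.5 = -0.2500
R = Δx/(sin θ' − sin θ) = 6.0000
v = R·ω = 6.0000·-0.2500 = -1.5000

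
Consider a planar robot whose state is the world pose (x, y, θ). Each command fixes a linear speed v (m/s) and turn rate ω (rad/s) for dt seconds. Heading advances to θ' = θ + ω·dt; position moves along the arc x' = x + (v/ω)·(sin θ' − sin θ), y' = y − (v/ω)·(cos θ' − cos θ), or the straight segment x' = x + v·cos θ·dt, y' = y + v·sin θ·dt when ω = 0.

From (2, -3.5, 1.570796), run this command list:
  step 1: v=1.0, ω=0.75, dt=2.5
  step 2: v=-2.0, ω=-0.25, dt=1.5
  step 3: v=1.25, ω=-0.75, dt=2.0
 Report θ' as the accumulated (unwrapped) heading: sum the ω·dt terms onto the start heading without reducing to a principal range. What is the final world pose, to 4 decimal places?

step 1: θ'=3.4458 (R=1.3333) → pose (0.2673, -2.2279, 3.4458)
step 2: θ'=3.0708 (R=8.0000) → pose (3.2295, -1.8806, 3.0708)
step 3: θ'=1.5708 (R=-1.6667) → pose (1.6807, -0.2181, 1.5708)

(1.6807, -0.2181, 1.5708)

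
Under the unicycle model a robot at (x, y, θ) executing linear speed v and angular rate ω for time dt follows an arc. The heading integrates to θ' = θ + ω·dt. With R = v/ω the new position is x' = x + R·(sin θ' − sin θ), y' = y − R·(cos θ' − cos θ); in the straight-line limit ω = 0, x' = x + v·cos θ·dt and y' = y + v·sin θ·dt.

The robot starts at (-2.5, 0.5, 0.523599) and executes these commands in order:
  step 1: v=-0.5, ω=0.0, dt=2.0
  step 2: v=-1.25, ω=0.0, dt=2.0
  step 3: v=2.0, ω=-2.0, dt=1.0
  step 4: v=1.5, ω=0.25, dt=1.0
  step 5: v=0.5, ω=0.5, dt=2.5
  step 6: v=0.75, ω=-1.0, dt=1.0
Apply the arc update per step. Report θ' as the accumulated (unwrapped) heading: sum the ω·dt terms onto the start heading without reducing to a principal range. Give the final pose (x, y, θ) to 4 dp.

(-2.1060, -4.4739, -0.9764)

step 1: θ'=0.5236 (straight) → pose (-3.3660, 0.0000, 0.5236)
step 2: θ'=0.5236 (straight) → pose (-5.5311, -1.2500, 0.5236)
step 3: θ'=-1.4764 (R=-1.0000) → pose (-4.0355, -2.0218, -1.4764)
step 4: θ'=-1.2264 (R=6.0000) → pose (-3.7099, -3.4820, -1.2264)
step 5: θ'=0.0236 (R=1.0000) → pose (-2.7451, -4.1441, 0.0236)
step 6: θ'=-0.9764 (R=-0.7500) → pose (-2.1060, -4.4739, -0.9764)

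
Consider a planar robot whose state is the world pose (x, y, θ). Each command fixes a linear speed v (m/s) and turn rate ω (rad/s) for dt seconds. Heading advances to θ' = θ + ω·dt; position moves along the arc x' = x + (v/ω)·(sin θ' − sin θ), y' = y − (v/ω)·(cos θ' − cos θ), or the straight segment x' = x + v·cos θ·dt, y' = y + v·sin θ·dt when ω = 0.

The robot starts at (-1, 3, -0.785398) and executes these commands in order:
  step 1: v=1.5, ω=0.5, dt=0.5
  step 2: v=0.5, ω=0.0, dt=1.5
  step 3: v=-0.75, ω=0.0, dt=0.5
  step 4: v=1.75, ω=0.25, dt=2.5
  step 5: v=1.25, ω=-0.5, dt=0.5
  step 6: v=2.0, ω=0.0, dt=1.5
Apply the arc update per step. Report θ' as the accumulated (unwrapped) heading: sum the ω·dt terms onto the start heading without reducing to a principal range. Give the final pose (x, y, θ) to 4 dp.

step 1: θ'=-0.5354 (R=3.0000) → pose (-0.4092, 2.5411, -0.5354)
step 2: θ'=-0.5354 (straight) → pose (0.2358, 2.1585, -0.5354)
step 3: θ'=-0.5354 (straight) → pose (-0.0867, 2.3498, -0.5354)
step 4: θ'=0.0896 (R=7.0000) → pose (4.1110, 1.3983, 0.0896)
step 5: θ'=-0.1604 (R=-2.5000) → pose (4.7339, 1.3763, -0.1604)
step 6: θ'=-0.1604 (straight) → pose (7.6954, 0.8972, -0.1604)

(7.6954, 0.8972, -0.1604)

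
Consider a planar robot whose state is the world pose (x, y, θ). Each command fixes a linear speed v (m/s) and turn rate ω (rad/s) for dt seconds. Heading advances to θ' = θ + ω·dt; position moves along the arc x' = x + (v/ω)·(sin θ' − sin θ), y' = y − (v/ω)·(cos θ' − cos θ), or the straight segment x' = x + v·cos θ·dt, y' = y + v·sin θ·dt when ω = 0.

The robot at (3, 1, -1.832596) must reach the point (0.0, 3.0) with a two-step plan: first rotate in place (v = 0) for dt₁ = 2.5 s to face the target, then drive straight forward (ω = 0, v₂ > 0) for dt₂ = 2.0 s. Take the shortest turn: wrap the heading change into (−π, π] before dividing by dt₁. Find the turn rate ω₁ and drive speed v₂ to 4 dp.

heading to target = atan2(3−1, 0−3) = 2.5536
Δθ = wrap(2.5536 − -1.8326) = -1.8970; ω₁ = Δθ/dt₁ = -0.7588
distance = √((0−3)² + (3−1)²) = 3.6056; v₂ = distance/dt₂ = 1.8028

ω₁ = -0.7588, v₂ = 1.8028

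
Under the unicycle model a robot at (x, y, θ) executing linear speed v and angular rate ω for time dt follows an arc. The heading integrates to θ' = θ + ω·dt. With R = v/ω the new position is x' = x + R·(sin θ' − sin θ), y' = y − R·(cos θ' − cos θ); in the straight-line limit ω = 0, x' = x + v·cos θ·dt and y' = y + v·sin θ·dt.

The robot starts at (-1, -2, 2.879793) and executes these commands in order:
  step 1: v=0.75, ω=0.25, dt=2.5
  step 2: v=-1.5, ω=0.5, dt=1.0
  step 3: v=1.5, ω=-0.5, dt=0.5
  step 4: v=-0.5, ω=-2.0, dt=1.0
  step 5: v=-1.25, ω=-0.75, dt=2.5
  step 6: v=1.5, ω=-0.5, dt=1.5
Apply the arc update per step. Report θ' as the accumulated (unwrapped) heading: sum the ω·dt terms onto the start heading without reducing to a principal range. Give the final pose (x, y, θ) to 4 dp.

(-1.6967, -4.9053, -0.8702)

step 1: θ'=3.5048 (R=3.0000) → pose (-2.8423, -2.0935, 3.5048)
step 2: θ'=4.0048 (R=-3.0000) → pose (-1.6283, -1.2392, 4.0048)
step 3: θ'=3.7548 (R=-3.0000) → pose (-2.1816, -1.7426, 3.7548)
step 4: θ'=1.7548 (R=0.2500) → pose (-1.7919, -1.9013, 1.7548)
step 5: θ'=-0.1202 (R=1.6667) → pose (-3.6303, -3.8609, -0.1202)
step 6: θ'=-0.8702 (R=-3.0000) → pose (-1.6967, -4.9053, -0.8702)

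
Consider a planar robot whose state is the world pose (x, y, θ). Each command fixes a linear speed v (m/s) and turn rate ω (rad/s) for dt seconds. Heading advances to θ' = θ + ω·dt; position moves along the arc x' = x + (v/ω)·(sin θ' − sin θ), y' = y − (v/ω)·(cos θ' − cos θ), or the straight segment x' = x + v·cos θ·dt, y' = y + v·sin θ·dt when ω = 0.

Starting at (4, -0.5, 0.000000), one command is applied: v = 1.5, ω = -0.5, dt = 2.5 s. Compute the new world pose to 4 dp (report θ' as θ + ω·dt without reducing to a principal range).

(6.8470, -2.5540, -1.2500)

θ' = 0.0000 + -0.5·2.5 = -1.2500
R = v/ω = 1.5/-0.5 = -3.0000
x' = 4 + -3.0000·(sin -1.2500 − sin 0.0000) = 6.8470
y' = -0.5 − -3.0000·(cos -1.2500 − cos 0.0000) = -2.5540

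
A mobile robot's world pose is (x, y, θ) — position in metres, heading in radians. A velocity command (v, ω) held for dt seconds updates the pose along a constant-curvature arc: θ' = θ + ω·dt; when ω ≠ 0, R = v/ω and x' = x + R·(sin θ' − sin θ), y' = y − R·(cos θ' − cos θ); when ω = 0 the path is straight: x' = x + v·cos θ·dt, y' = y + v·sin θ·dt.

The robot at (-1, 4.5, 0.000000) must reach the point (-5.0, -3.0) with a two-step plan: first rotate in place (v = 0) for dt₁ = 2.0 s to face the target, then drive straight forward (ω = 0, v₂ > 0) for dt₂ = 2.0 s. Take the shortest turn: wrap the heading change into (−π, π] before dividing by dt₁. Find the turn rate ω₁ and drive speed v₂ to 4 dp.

heading to target = atan2(-3−4.5, -5−-1) = -2.0608
Δθ = wrap(-2.0608 − 0.0000) = -2.0608; ω₁ = Δθ/dt₁ = -1.0304
distance = √((-5−-1)² + (-3−4.5)²) = 8.5000; v₂ = distance/dt₂ = 4.2500

ω₁ = -1.0304, v₂ = 4.2500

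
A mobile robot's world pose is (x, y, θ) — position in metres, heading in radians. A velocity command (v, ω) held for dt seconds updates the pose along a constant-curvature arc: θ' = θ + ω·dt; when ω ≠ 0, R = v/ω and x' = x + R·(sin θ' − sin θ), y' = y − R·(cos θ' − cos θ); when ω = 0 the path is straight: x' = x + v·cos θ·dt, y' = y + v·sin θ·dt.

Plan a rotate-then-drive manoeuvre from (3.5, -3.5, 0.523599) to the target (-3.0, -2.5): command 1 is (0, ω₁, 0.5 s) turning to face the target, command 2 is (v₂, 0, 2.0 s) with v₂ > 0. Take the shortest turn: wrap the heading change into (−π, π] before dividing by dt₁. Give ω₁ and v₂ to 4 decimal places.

ω₁ = 4.9307, v₂ = 3.2882

heading to target = atan2(-2.5−-3.5, -3−3.5) = 2.9889
Δθ = wrap(2.9889 − 0.5236) = 2.4653; ω₁ = Δθ/dt₁ = 4.9307
distance = √((-3−3.5)² + (-2.5−-3.5)²) = 6.5765; v₂ = distance/dt₂ = 3.2882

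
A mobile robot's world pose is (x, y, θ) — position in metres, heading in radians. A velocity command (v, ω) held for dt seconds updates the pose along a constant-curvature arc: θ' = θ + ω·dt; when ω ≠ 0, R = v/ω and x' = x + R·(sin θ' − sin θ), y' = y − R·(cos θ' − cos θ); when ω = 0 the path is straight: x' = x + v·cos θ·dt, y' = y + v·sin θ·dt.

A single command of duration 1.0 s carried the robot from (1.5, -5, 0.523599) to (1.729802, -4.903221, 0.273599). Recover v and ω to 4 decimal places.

v = 0.2500, ω = -0.2500

Δθ = 0.273599 − 0.523599 = -0.250000
ω = Δθ/dt = -0.250000/1.0 = -0.2500
R = Δx/(sin θ' − sin θ) = -1.0000
v = R·ω = -1.0000·-0.2500 = 0.2500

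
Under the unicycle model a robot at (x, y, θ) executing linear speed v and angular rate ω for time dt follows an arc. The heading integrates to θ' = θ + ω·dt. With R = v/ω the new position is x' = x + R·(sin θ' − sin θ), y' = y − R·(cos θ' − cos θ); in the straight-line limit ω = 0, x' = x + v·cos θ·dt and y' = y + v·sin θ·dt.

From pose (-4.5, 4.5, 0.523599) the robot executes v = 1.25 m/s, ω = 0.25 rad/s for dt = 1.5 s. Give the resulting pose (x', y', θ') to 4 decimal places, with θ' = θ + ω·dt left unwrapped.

θ' = 0.5236 + 0.25·1.5 = 0.8986
R = v/ω = 1.25/0.25 = 5.0000
x' = -4.5 + 5.0000·(sin 0.8986 − sin 0.5236) = -3.0877
y' = 4.5 − 5.0000·(cos 0.8986 − cos 0.5236) = 5.7166

(-3.0877, 5.7166, 0.8986)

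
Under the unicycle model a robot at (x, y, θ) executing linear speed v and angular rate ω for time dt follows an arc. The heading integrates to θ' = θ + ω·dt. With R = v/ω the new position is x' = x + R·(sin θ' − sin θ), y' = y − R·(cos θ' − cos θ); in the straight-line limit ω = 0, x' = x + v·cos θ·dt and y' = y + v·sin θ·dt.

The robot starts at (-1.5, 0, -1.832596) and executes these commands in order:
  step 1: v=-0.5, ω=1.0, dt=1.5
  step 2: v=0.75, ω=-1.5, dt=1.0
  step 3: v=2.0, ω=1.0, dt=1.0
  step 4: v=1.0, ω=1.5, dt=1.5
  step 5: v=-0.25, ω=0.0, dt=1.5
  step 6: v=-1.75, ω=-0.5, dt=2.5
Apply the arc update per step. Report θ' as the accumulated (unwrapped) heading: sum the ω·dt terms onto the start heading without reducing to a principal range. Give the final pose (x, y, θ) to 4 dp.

step 1: θ'=-0.3326 (R=-0.5000) → pose (-1.8197, 0.6020, -0.3326)
step 2: θ'=-1.8326 (R=-0.5000) → pose (-1.5000, 0.0000, -1.8326)
step 3: θ'=-0.8326 (R=2.0000) → pose (-1.0475, -1.8636, -0.8326)
step 4: θ'=1.4174 (R=0.6667) → pose (0.1044, -1.5168, 1.4174)
step 5: θ'=1.4174 (straight) → pose (0.0472, -1.8874, 1.4174)
step 6: θ'=0.1674 (R=3.5000) → pose (-2.8286, -4.8037, 0.1674)

(-2.8286, -4.8037, 0.1674)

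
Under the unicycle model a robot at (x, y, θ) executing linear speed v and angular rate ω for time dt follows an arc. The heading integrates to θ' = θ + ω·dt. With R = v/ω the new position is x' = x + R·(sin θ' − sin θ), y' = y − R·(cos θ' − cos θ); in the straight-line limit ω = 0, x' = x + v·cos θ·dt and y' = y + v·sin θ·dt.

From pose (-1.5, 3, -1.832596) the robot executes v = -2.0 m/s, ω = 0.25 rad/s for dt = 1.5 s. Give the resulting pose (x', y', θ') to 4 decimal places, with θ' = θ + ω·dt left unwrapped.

θ' = -1.8326 + 0.25·1.5 = -1.4576
R = v/ω = -2.0/0.25 = -8.0000
x' = -1.5 + -8.0000·(sin -1.4576 − sin -1.8326) = -1.2786
y' = 3 − -8.0000·(cos -1.4576 − cos -1.8326) = 5.9742

(-1.2786, 5.9742, -1.4576)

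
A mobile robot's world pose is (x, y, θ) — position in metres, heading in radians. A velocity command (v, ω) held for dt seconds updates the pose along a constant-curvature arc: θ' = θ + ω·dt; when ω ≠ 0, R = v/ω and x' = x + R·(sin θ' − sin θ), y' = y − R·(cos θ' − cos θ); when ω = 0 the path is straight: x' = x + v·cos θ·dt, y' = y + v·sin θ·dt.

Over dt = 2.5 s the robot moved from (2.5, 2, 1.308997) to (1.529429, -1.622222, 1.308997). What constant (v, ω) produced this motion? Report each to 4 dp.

Δθ = 1.308997 − 1.308997 = 0.000000
ω = Δθ/dt = 0.000000/2.5 = 0.0000
ω = 0 → v = (Δx·cos θ + Δy·sin θ)/dt = -1.5000

v = -1.5000, ω = 0.0000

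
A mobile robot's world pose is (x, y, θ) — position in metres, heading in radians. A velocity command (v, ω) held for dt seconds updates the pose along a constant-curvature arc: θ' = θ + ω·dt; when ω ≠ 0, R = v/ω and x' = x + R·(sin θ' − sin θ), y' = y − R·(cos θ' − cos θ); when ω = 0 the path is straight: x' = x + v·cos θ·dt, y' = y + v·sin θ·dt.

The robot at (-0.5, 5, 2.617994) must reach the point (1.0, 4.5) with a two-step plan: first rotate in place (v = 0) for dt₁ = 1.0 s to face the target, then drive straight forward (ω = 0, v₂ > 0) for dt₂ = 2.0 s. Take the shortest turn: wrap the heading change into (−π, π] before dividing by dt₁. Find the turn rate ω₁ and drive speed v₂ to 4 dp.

ω₁ = -2.9397, v₂ = 0.7906

heading to target = atan2(4.5−5, 1−-0.5) = -0.3218
Δθ = wrap(-0.3218 − 2.6180) = -2.9397; ω₁ = Δθ/dt₁ = -2.9397
distance = √((1−-0.5)² + (4.5−5)²) = 1.5811; v₂ = distance/dt₂ = 0.7906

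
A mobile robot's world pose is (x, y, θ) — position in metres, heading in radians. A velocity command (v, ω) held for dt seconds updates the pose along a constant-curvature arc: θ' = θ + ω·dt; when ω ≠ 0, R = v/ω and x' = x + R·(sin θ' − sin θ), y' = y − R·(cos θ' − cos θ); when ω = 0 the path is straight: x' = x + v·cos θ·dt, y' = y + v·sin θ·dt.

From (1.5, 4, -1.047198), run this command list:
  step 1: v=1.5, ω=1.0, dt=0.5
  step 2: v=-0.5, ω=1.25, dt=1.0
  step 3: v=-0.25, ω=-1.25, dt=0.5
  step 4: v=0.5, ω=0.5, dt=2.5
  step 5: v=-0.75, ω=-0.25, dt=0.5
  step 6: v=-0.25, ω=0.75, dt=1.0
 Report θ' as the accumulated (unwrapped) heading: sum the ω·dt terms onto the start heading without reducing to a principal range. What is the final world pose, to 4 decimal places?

(2.2201, 3.5406, 1.9528)

step 1: θ'=-0.5472 (R=1.5000) → pose (2.0186, 3.4690, -0.5472)
step 2: θ'=0.7028 (R=-0.4000) → pose (1.5519, 3.4326, 0.7028)
step 3: θ'=0.0778 (R=0.2000) → pose (1.4382, 3.3859, 0.0778)
step 4: θ'=1.3278 (R=1.0000) → pose (2.3311, 4.1422, 1.3278)
step 5: θ'=1.2028 (R=3.0000) → pose (2.2184, 3.7848, 1.2028)
step 6: θ'=1.9528 (R=-0.3333) → pose (2.2201, 3.5406, 1.9528)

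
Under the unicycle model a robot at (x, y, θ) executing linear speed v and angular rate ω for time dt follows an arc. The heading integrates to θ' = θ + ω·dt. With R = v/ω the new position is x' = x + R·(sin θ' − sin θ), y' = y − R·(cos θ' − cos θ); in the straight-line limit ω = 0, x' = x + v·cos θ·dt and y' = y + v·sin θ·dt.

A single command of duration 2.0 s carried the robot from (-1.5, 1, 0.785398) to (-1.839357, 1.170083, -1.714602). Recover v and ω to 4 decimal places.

v = -0.2500, ω = -1.2500

Δθ = -1.714602 − 0.785398 = -2.500000
ω = Δθ/dt = -2.500000/2.0 = -1.2500
R = Δx/(sin θ' − sin θ) = 0.2000
v = R·ω = 0.2000·-1.2500 = -0.2500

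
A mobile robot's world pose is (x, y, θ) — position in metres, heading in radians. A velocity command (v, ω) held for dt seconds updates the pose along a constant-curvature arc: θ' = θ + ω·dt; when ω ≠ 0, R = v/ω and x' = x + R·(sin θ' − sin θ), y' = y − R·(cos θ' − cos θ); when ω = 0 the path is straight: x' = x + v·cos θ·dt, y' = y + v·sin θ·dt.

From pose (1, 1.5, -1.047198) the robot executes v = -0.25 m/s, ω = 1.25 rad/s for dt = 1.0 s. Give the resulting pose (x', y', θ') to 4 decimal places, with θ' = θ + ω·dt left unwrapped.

θ' = -1.0472 + 1.25·1.0 = 0.2028
R = v/ω = -0.25/1.25 = -0.2000
x' = 1 + -0.2000·(sin 0.2028 − sin -1.0472) = 0.7865
y' = 1.5 − -0.2000·(cos 0.2028 − cos -1.0472) = 1.5959

(0.7865, 1.5959, 0.2028)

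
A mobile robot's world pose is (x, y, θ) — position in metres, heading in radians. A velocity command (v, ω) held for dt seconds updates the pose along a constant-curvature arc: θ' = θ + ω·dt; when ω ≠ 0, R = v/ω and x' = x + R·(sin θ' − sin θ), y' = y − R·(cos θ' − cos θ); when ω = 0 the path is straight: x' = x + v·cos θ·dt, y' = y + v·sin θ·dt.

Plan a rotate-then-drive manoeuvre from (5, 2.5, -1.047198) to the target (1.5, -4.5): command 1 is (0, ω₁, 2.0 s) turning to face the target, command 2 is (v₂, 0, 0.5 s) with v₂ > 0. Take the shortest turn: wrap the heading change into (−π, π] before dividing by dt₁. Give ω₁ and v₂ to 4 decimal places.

heading to target = atan2(-4.5−2.5, 1.5−5) = -2.0344
Δθ = wrap(-2.0344 − -1.0472) = -0.9872; ω₁ = Δθ/dt₁ = -0.4936
distance = √((1.5−5)² + (-4.5−2.5)²) = 7.8262; v₂ = distance/dt₂ = 15.6525

ω₁ = -0.4936, v₂ = 15.6525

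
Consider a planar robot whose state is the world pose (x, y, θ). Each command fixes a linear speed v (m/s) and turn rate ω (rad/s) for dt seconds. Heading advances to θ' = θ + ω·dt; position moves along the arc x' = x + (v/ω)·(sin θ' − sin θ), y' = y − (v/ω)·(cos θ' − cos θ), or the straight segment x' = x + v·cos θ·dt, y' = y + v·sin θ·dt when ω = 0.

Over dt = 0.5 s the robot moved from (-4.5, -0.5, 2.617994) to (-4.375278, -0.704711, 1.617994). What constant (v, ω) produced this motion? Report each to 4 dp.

v = -0.5000, ω = -2.0000

Δθ = 1.617994 − 2.617994 = -1.000000
ω = Δθ/dt = -1.000000/0.5 = -2.0000
R = −Δy/(cos θ' − cos θ) = 0.2500
v = R·ω = 0.2500·-2.0000 = -0.5000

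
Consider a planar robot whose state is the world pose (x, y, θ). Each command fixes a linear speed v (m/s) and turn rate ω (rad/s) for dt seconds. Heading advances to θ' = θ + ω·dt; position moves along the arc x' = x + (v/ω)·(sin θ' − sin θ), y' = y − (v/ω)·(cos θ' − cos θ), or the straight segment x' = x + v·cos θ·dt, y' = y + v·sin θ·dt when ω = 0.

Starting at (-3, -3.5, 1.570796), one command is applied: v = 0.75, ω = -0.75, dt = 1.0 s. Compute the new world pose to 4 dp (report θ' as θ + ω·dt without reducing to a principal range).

θ' = 1.5708 + -0.75·1.0 = 0.8208
R = v/ω = 0.75/-0.75 = -1.0000
x' = -3 + -1.0000·(sin 0.8208 − sin 1.5708) = -2.7317
y' = -3.5 − -1.0000·(cos 0.8208 − cos 1.5708) = -2.8184

(-2.7317, -2.8184, 0.8208)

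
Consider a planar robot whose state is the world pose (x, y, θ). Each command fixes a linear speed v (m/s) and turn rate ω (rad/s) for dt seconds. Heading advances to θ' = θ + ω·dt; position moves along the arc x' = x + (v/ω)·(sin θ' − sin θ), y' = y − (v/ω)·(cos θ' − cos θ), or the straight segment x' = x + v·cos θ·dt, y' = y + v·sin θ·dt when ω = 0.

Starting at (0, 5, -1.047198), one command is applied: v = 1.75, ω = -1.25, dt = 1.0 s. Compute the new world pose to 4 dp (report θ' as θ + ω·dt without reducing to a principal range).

(-0.1658, 3.3701, -2.2972)

θ' = -1.0472 + -1.25·1.0 = -2.2972
R = v/ω = 1.75/-1.25 = -1.4000
x' = 0 + -1.4000·(sin -2.2972 − sin -1.0472) = -0.1658
y' = 5 − -1.4000·(cos -2.2972 − cos -1.0472) = 3.3701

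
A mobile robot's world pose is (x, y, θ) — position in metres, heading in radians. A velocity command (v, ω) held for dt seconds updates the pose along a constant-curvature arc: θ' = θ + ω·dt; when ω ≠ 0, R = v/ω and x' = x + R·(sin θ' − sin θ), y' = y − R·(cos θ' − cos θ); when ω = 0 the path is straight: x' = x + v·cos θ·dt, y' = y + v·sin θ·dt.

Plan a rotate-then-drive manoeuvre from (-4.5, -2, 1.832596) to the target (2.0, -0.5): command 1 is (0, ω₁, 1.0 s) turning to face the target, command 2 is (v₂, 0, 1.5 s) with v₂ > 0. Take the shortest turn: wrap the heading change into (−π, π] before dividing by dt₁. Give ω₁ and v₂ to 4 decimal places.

ω₁ = -1.6058, v₂ = 4.4472

heading to target = atan2(-0.5−-2, 2−-4.5) = 0.2268
Δθ = wrap(0.2268 − 1.8326) = -1.6058; ω₁ = Δθ/dt₁ = -1.6058
distance = √((2−-4.5)² + (-0.5−-2)²) = 6.6708; v₂ = distance/dt₂ = 4.4472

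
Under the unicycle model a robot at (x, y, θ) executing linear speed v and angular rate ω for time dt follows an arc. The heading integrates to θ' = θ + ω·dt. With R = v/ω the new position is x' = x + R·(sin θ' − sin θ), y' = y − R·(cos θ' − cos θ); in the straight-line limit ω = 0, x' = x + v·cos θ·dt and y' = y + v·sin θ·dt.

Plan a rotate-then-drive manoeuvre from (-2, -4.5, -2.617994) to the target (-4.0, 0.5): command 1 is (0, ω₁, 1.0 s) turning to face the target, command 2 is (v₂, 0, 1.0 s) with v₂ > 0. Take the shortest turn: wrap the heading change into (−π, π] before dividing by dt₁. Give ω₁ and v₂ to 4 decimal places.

heading to target = atan2(0.5−-4.5, -4−-2) = 1.9513
Δθ = wrap(1.9513 − -2.6180) = -1.7139; ω₁ = Δθ/dt₁ = -1.7139
distance = √((-4−-2)² + (0.5−-4.5)²) = 5.3852; v₂ = distance/dt₂ = 5.3852

ω₁ = -1.7139, v₂ = 5.3852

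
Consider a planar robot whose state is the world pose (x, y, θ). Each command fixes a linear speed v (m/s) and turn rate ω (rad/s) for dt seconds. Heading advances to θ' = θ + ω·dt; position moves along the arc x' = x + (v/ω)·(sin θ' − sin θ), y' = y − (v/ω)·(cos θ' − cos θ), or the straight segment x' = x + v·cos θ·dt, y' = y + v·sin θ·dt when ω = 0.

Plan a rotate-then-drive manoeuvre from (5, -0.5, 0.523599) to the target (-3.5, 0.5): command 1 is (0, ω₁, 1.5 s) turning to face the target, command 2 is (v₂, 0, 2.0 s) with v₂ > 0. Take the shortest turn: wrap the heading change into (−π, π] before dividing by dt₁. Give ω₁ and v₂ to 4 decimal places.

ω₁ = 1.6673, v₂ = 4.2793

heading to target = atan2(0.5−-0.5, -3.5−5) = 3.0245
Δθ = wrap(3.0245 − 0.5236) = 2.5009; ω₁ = Δθ/dt₁ = 1.6673
distance = √((-3.5−5)² + (0.5−-0.5)²) = 8.5586; v₂ = distance/dt₂ = 4.2793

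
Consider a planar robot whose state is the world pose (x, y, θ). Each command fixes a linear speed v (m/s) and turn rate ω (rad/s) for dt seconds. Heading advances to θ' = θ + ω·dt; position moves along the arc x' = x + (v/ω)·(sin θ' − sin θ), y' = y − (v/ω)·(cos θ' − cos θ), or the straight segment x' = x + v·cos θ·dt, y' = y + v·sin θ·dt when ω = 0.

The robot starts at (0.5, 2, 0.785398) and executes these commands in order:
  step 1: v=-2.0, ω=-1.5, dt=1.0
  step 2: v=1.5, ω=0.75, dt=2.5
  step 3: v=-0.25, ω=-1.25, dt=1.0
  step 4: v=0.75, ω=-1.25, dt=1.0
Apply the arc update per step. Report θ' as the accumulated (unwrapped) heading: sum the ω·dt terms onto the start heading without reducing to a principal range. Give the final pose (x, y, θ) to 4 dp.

step 1: θ'=-0.7146 (R=1.3333) → pose (-1.3166, 1.9357, -0.7146)
step 2: θ'=1.1604 (R=2.0000) → pose (1.8280, 2.6484, 1.1604)
step 3: θ'=-0.0896 (R=0.2000) → pose (1.6267, 2.5290, -0.0896)
step 4: θ'=-1.3396 (R=-0.6000) → pose (2.1571, 2.0689, -1.3396)

(2.1571, 2.0689, -1.3396)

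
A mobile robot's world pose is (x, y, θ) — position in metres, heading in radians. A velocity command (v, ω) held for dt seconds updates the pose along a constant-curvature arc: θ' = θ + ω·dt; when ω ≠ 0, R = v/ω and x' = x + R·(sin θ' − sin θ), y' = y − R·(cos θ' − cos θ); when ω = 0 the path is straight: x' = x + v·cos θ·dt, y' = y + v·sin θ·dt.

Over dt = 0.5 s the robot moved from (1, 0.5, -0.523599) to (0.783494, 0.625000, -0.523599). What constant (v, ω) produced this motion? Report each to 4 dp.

Δθ = -0.523599 − -0.523599 = 0.000000
ω = Δθ/dt = 0.000000/0.5 = 0.0000
ω = 0 → v = (Δx·cos θ + Δy·sin θ)/dt = -0.5000

v = -0.5000, ω = 0.0000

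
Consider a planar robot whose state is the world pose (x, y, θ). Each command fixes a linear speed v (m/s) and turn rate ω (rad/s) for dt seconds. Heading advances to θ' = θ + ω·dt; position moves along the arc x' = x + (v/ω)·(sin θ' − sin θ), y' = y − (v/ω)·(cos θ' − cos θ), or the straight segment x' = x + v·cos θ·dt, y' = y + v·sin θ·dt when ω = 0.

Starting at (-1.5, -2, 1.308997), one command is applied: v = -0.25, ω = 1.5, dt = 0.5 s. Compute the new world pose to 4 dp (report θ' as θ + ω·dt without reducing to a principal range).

(-1.4862, -2.1213, 2.0590)

θ' = 1.3090 + 1.5·0.5 = 2.0590
R = v/ω = -0.25/1.5 = -0.1667
x' = -1.5 + -0.1667·(sin 2.0590 − sin 1.3090) = -1.4862
y' = -2 − -0.1667·(cos 2.0590 − cos 1.3090) = -2.1213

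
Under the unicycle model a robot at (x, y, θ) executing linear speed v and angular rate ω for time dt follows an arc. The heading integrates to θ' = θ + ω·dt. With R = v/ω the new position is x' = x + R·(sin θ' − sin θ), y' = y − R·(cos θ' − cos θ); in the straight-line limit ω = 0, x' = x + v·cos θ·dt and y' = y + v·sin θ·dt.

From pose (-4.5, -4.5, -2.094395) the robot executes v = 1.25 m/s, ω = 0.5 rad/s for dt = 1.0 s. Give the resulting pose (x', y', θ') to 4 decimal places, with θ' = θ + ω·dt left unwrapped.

(-4.8342, -5.6910, -1.5944)

θ' = -2.0944 + 0.5·1.0 = -1.5944
R = v/ω = 1.25/0.5 = 2.5000
x' = -4.5 + 2.5000·(sin -1.5944 − sin -2.0944) = -4.8342
y' = -4.5 − 2.5000·(cos -1.5944 − cos -2.0944) = -5.6910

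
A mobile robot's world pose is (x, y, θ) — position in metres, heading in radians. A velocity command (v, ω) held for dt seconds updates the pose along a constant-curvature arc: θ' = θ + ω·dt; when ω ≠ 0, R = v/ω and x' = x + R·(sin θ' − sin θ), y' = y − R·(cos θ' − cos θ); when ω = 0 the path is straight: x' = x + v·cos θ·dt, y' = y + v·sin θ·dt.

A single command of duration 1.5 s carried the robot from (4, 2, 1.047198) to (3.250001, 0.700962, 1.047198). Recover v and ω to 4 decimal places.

Δθ = 1.047198 − 1.047198 = 0.000000
ω = Δθ/dt = 0.000000/1.5 = 0.0000
ω = 0 → v = (Δx·cos θ + Δy·sin θ)/dt = -1.0000

v = -1.0000, ω = 0.0000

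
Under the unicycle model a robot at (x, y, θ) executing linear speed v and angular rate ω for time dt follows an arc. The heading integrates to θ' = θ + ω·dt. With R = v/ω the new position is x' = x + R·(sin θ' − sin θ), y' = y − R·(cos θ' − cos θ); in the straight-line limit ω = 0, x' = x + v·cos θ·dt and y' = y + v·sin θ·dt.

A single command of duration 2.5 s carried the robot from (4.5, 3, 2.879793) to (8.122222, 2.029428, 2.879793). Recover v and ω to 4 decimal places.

Δθ = 2.879793 − 2.879793 = 0.000000
ω = Δθ/dt = 0.000000/2.5 = 0.0000
ω = 0 → v = (Δx·cos θ + Δy·sin θ)/dt = -1.5000

v = -1.5000, ω = 0.0000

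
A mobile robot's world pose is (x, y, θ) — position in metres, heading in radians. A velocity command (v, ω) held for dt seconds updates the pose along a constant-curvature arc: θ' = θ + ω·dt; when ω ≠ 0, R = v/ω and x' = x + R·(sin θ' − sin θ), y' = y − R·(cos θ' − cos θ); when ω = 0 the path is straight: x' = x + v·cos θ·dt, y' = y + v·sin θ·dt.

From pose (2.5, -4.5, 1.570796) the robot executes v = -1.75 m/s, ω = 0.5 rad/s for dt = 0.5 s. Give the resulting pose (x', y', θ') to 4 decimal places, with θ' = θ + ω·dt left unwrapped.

θ' = 1.5708 + 0.5·0.5 = 1.8208
R = v/ω = -1.75/0.5 = -3.5000
x' = 2.5 + -3.5000·(sin 1.8208 − sin 1.5708) = 2.6088
y' = -4.5 − -3.5000·(cos 1.8208 − cos 1.5708) = -5.3659

(2.6088, -5.3659, 1.8208)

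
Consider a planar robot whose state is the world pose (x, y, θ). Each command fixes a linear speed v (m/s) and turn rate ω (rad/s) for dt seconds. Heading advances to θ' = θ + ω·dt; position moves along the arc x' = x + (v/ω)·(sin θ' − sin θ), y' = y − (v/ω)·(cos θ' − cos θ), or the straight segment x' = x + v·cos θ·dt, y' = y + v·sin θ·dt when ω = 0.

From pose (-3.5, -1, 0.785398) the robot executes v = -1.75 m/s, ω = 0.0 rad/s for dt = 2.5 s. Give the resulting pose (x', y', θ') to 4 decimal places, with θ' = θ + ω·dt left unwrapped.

(-6.5936, -4.0936, 0.7854)

θ' = 0.7854 + 0.0·2.5 = 0.7854
ω = 0 → straight: x' = -3.5 + -1.75·cos(0.7854)·2.5 = -6.5936
y' = -1 + -1.75·sin(0.7854)·2.5 = -4.0936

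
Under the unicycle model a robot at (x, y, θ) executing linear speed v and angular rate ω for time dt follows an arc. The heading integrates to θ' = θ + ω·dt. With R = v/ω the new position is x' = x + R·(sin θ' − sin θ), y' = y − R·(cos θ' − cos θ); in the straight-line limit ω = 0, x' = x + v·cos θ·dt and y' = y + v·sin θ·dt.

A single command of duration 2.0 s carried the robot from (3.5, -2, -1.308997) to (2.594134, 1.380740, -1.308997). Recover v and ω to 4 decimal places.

v = -1.7500, ω = 0.0000

Δθ = -1.308997 − -1.308997 = 0.000000
ω = Δθ/dt = 0.000000/2.0 = 0.0000
ω = 0 → v = (Δx·cos θ + Δy·sin θ)/dt = -1.7500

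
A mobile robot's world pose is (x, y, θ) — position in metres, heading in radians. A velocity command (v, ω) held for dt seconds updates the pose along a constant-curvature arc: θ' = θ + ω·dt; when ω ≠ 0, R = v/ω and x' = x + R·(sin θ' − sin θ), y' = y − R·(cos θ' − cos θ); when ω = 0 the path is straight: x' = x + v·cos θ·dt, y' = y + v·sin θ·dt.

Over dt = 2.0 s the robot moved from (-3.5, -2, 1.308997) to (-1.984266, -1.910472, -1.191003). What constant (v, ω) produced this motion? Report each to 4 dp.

Δθ = -1.191003 − 1.308997 = -2.500000
ω = Δθ/dt = -2.500000/2.0 = -1.2500
R = Δx/(sin θ' − sin θ) = -0.8000
v = R·ω = -0.8000·-1.2500 = 1.0000

v = 1.0000, ω = -1.2500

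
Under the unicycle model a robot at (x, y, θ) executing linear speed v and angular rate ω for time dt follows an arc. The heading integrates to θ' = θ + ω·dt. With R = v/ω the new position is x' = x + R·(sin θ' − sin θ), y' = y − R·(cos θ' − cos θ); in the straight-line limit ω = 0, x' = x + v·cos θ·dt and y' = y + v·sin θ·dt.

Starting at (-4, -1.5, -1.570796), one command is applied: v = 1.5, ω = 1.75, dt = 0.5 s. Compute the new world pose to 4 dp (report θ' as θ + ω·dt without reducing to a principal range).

(-3.6923, -2.1579, -0.6958)

θ' = -1.5708 + 1.75·0.5 = -0.6958
R = v/ω = 1.5/1.75 = 0.8571
x' = -4 + 0.8571·(sin -0.6958 − sin -1.5708) = -3.6923
y' = -1.5 − 0.8571·(cos -0.6958 − cos -1.5708) = -2.1579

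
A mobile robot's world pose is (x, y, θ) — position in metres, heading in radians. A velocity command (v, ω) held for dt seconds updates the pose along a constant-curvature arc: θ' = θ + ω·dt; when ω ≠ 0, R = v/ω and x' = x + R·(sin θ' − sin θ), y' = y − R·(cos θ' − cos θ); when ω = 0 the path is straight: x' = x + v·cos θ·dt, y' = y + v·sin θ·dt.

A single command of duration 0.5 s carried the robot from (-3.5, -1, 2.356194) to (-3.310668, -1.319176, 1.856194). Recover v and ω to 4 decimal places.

v = -0.7500, ω = -1.0000

Δθ = 1.856194 − 2.356194 = -0.500000
ω = Δθ/dt = -0.500000/0.5 = -1.0000
R = −Δy/(cos θ' − cos θ) = 0.7500
v = R·ω = 0.7500·-1.0000 = -0.7500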